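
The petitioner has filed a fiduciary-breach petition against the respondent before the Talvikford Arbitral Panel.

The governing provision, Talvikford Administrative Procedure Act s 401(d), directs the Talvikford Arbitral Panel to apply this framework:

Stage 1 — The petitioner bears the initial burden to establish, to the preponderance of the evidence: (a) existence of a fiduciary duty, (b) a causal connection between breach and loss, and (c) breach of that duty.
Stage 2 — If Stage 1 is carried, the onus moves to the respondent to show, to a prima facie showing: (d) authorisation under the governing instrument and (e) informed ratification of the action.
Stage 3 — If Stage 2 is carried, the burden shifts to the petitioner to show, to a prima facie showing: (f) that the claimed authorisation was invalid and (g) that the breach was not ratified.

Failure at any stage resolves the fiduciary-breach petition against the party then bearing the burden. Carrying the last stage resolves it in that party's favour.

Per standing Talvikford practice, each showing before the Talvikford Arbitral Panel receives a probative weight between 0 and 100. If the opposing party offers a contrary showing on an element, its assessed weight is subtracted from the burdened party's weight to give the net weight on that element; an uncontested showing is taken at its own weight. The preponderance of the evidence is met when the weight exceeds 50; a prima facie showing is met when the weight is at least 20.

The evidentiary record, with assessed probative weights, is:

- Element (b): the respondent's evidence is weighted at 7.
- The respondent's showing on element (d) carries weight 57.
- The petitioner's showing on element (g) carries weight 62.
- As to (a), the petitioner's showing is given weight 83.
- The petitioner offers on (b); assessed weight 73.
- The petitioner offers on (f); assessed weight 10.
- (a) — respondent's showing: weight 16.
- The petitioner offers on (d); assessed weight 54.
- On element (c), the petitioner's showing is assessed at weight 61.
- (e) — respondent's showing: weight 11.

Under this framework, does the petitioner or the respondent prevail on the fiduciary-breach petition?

At Stage 1 the petitioner must meet the preponderance of the evidence (weight exceeds 50): on (a) the weight is 83 less the opposing 16 gives net 67, > 50, so (a) meets the standard; on (b) the weight is 73 less the opposing 7 gives net 66, which does exceed 50, so (b) meets the standard; on (c) the weight is 61, which does exceed 50, so (c) meets the standard.
  The petitioner carries Stage 1; the respondent now bears the burden.
At Stage 2 the respondent must meet a prima facie showing (weight is at least 20): on (d) the weight is 57 less the opposing 54 gives net 3, < 20, so (d) does not meet the standard; on (e) the weight is 11, which does not reach 20, so (e) does not meet the standard.
  Not every element is met, so the respondent fails to carry Stage 2.
The analysis ends at Stage 2; the petitioner prevails.

petitioner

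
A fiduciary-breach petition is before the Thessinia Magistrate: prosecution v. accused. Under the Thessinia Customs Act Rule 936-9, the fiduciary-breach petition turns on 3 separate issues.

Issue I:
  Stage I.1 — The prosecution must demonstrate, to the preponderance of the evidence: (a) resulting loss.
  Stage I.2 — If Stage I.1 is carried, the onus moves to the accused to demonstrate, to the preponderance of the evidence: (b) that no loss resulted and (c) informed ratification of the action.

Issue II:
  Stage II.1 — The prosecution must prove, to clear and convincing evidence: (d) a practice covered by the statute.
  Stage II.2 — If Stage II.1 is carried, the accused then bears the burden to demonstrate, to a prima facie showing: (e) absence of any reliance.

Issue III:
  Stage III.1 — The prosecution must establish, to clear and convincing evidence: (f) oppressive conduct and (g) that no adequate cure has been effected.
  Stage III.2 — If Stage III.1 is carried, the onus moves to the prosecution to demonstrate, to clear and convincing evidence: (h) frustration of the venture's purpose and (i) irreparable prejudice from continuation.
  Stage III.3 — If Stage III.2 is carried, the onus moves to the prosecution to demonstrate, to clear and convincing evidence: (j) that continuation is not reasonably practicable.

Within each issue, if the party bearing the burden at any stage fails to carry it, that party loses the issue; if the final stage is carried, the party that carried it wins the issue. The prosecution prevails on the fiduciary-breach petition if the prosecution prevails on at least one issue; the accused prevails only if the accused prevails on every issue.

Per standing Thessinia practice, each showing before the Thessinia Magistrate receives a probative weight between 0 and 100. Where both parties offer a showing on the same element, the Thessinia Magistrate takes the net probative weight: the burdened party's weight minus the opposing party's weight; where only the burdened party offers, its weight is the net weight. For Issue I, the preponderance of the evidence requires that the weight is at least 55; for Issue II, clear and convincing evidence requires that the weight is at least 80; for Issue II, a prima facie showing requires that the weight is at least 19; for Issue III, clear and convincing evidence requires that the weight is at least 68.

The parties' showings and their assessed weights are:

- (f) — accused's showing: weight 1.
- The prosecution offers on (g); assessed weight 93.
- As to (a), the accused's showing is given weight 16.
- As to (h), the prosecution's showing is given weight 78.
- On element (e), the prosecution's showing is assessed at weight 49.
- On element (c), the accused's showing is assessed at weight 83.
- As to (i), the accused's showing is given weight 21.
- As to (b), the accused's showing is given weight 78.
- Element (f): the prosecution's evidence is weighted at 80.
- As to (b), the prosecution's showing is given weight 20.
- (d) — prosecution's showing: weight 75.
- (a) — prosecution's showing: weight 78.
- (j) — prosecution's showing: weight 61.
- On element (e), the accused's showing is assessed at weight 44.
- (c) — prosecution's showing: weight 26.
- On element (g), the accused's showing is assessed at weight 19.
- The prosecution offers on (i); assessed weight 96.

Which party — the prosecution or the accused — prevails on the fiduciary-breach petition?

accused

— Issue I —
Stage I.1 (prosecution, the preponderance of the evidence, weight is at least 55): (a) net 78−16=62 ≥ 55 — meets.
  The prosecution carries Stage I.1; the accused now bears the burden.
Stage I.2 (accused, the preponderance of the evidence, weight is at least 55): (b) net 78−20=58 ≥ 55 — meets; (c) net 83−26=57 ≥ 55 — meets.
  The accused carries the last stage.
Every stage carried; the accused prevails on this issue.
— Issue II —
Stage II.1 (prosecution, clear and convincing evidence, weight is at least 80): (d) 75 < 80 — fails.
  Stage II.1 not carried; the prosecution fails its burden.
So the accused prevails on this issue.
— Issue III —
At Stage III.1 the prosecution must meet clear and convincing evidence (weight is at least 68): on (f) the weight is 80 less the opposing 1 gives net 79, ≥ 68, so (f) meets the standard; on (g) the weight is 93 less the opposing 19 gives net 74, ≥ 68, so (g) meets the standard.
  Stage III.1 carried; the burden remains with the prosecution.
At Stage III.2 the prosecution must meet clear and convincing evidence (weight is at least 68): on (h) the weight is 78, ≥ 68, so (h) meets the standard; on (i) the weight is 96 less the opposing 21 gives net 75, which does reach 68, so (i) meets the standard.
  All elements met. The prosecution retains the burden for Stage III.3.
At Stage III.3 the prosecution must meet clear and convincing evidence (weight is at least 68): on (j) the weight is 61, < 68, so (j) does not meet the standard.
  The prosecution does not carry Stage III.3.
The accused prevails on this issue.
Per-issue: Issue I → accused; Issue II → accused; Issue III → accused. The prosecution must prevail on at least one issue; overall, the accused prevails.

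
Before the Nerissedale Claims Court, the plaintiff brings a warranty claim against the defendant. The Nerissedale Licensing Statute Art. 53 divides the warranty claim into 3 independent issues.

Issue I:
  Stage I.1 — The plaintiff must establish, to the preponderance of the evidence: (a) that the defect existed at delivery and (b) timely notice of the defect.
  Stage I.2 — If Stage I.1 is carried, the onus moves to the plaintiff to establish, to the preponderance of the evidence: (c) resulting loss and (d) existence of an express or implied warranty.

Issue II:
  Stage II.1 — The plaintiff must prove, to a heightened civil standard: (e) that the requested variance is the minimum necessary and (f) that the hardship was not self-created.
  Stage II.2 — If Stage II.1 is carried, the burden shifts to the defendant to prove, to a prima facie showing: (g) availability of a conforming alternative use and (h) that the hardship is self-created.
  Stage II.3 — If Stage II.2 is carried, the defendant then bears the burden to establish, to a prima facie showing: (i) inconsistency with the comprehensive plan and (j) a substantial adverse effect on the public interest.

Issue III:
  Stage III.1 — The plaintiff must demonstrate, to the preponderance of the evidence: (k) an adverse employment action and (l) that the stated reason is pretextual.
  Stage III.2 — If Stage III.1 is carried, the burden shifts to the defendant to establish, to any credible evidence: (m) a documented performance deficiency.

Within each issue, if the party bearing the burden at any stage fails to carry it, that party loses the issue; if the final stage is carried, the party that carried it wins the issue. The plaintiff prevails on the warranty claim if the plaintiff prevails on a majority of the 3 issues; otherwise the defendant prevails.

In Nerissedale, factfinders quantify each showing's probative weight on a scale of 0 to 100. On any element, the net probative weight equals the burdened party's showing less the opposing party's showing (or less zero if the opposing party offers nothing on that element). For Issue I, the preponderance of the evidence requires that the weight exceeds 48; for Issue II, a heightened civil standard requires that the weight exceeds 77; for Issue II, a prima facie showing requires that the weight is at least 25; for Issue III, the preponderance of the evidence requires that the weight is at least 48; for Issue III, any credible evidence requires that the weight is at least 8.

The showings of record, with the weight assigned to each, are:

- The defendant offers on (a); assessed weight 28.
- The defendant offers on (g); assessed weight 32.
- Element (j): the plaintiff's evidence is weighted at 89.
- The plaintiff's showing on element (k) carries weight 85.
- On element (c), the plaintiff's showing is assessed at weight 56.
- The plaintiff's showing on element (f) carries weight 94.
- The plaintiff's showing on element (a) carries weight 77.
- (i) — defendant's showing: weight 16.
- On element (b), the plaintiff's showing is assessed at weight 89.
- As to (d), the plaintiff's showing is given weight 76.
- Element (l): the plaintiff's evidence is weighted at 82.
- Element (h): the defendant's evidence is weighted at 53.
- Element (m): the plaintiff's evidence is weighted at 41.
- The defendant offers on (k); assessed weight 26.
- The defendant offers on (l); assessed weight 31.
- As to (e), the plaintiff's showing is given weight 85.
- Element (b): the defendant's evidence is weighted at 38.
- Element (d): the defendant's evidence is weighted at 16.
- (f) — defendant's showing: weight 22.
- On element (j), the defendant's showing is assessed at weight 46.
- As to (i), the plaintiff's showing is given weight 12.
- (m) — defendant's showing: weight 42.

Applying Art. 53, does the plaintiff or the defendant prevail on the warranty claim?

plaintiff

— Issue I —
Stage I.1 (plaintiff, the preponderance of the evidence, weight exceeds 48): (a) net 77−28=49 > 48 — meets; (b) net 89−38=51 > 48 — meets.
  Stage I.1 carried; the burden remains with the plaintiff.
Stage I.2 (plaintiff, the preponderance of the evidence, weight exceeds 48): (c) 56 > 48 — meets; (d) net 76−16=60 > 48 — meets.
  Stage I.2 carried; the final stage is satisfied.
Every stage carried; the plaintiff prevails on this issue.
— Issue II —
At Stage II.1 the plaintiff must meet a heightened civil standard (weight exceeds 77): on (e) the weight is 85, > 77, so (e) meets the standard; on (f) the weight is 94 less the opposing 22 gives net 72, which does not exceed 77, so (f) does not meet the standard.
  Stage II.1 not carried; the plaintiff fails its burden.
So the defendant prevails on this issue.
— Issue III —
Stage III.1 — burden on plaintiff; standard: the preponderance of the evidence (weight is at least 48).
    (k): 85 − 26 = 59 ≥ 48 [met]
    (l): 82 − 31 = 51 ≥ 48 [met]
  Stage III.1 carried; the burden shifts to the defendant.
Stage III.2 — burden on defendant; standard: any credible evidence (weight is at least 8).
    (m): 42 − 41 = 1 < 8 [not met]
  Not every element is met, so the defendant fails to carry Stage III.2.
The analysis ends at Stage III.2; the plaintiff prevails on this issue.
Per-issue: Issue I → plaintiff; Issue II → defendant; Issue III → plaintiff. The plaintiff must prevail on a majority of issues; overall, the plaintiff prevails.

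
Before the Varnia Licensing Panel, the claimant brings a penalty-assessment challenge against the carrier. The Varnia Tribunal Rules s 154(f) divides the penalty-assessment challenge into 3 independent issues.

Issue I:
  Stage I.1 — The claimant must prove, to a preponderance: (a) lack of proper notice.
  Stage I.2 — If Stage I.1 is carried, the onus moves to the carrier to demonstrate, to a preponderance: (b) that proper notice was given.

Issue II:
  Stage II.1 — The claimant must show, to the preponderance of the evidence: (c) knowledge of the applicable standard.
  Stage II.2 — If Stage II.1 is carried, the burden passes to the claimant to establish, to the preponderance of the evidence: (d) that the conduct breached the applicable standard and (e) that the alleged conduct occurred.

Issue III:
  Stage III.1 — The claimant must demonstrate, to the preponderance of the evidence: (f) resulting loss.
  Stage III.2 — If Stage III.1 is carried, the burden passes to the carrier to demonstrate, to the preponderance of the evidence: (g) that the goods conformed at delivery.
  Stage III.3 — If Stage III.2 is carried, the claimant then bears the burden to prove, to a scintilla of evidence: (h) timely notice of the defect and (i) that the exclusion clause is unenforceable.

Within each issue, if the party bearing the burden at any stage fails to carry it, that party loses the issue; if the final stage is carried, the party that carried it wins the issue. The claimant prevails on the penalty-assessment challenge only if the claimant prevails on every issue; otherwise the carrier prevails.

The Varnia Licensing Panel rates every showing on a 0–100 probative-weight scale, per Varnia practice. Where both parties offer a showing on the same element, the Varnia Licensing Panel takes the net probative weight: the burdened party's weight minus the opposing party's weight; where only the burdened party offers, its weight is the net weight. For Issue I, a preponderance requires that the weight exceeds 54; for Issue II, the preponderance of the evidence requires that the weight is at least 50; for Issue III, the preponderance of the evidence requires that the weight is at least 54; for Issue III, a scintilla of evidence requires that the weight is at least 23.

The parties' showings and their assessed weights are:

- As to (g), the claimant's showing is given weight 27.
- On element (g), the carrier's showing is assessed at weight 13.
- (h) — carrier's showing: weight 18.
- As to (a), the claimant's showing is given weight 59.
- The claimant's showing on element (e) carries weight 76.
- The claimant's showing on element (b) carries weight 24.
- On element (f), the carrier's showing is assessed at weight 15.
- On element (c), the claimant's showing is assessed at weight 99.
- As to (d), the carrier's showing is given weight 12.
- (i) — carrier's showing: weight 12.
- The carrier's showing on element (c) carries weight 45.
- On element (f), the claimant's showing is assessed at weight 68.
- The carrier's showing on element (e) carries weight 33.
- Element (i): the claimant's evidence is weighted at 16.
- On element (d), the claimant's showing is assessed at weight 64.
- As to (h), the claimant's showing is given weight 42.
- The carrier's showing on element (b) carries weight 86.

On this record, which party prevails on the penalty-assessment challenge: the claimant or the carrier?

— Issue I —
Stage I.1 — burden on claimant; standard: a preponderance (weight exceeds 54).
    (a): 59 > 54 [met]
  The claimant carries Stage I.1; the carrier now bears the burden.
Stage I.2 — burden on carrier; standard: a preponderance (weight exceeds 54).
    (b): 86 − 24 = 62 > 54 [met]
  The carrier carries the last stage.
With every stage satisfied, the carrier prevails on this issue.
— Issue II —
Stage II.1 — burden on claimant; standard: the preponderance of the evidence (weight is at least 50).
    (c): 99 − 45 = 54 ≥ 50 [met]
  Stage II.1 is satisfied; the claimant continues to bear the burden.
Stage II.2 — burden on claimant; standard: the preponderance of the evidence (weight is at least 50).
    (d): 64 − 12 = 52 ≥ 50 [met]
    (e): 76 − 33 = 43 < 50 [not met]
  Stage II.2 not carried; the claimant fails its burden.
The analysis ends at Stage II.2; the carrier prevails on this issue.
— Issue III —
Stage III.1 — burden on claimant; standard: the preponderance of the evidence (weight is at least 54).
    (f): 68 − 15 = 53 < 54 [not met]
  Not every element is met, so the claimant fails to carry Stage III.1.
The carrier prevails on this issue.
Per-issue: Issue I → carrier; Issue II → carrier; Issue III → carrier. The claimant must prevail on every issue; overall, the carrier prevails.

carrier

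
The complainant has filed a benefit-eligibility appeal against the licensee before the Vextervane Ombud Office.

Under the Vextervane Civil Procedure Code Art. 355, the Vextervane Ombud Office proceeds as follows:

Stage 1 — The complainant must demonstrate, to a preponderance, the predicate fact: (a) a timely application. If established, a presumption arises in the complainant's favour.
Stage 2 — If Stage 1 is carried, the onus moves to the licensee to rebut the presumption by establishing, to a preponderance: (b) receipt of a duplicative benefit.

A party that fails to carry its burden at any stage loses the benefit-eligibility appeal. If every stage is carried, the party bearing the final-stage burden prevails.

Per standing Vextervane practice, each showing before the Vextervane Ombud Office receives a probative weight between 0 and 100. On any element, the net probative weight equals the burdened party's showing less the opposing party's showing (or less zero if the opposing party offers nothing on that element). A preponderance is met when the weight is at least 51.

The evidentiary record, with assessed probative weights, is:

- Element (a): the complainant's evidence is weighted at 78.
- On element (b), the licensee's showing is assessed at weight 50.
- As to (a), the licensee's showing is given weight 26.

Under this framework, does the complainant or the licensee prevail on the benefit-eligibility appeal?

complainant

At Stage 1 the complainant must meet a preponderance (weight is at least 51): on (a) the weight is 78 less the opposing 26 gives net 52, ≥ 51, so (a) meets the standard.
  The complainant carries Stage 1; the licensee now bears the burden.
At Stage 2 the licensee must meet a preponderance (weight is at least 51): on (b) the weight is 50, < 51, so (b) does not meet the standard.
  Stage 2 not carried; the licensee fails its burden.
So the complainant prevails.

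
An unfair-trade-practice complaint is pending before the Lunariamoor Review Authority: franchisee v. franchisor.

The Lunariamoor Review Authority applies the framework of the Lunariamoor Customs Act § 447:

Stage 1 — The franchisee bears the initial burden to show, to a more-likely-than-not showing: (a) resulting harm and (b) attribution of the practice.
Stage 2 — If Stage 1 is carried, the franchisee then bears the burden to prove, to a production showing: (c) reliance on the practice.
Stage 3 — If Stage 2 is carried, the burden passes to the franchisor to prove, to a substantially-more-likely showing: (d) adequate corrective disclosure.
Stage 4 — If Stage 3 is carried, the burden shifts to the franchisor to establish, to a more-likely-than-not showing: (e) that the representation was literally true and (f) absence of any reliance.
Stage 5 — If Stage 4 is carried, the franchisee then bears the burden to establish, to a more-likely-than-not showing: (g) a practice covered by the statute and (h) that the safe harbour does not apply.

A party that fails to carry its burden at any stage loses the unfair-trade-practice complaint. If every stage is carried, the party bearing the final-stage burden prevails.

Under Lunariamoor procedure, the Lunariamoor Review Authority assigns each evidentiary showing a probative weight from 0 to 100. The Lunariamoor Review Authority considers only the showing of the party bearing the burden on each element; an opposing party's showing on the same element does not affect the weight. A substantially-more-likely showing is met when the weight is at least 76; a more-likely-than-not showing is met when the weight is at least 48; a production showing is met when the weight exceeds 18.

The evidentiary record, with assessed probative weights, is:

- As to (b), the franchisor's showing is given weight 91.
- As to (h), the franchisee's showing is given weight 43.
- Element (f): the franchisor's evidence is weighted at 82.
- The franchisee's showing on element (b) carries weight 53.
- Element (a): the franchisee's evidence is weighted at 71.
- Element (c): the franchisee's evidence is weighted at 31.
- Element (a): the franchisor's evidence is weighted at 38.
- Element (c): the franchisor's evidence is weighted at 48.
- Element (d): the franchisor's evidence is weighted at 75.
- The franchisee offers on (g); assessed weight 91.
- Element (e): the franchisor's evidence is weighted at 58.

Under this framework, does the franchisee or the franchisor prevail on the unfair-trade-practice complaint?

franchisee

Stage 1 — burden on franchisee; standard: a more-likely-than-not showing (weight is at least 48).
    (a): 71 (franchisor's 38 disregarded) ≥ 48 [met]
    (b): 53 (franchisor's 91 disregarded) ≥ 48 [met]
  Stage 1 is satisfied; the franchisee continues to bear the burden.
Stage 2 — burden on franchisee; standard: a production showing (weight exceeds 18).
    (c): 31 (franchisor's 48 disregarded) > 18 [met]
  Stage 2 carried; the burden shifts to the franchisor.
Stage 3 — burden on franchisor; standard: a substantially-more-likely showing (weight is at least 76).
    (d): 75 < 76 [not met]
  Stage 3 not carried; the franchisor fails its burden.
So the franchisee prevails.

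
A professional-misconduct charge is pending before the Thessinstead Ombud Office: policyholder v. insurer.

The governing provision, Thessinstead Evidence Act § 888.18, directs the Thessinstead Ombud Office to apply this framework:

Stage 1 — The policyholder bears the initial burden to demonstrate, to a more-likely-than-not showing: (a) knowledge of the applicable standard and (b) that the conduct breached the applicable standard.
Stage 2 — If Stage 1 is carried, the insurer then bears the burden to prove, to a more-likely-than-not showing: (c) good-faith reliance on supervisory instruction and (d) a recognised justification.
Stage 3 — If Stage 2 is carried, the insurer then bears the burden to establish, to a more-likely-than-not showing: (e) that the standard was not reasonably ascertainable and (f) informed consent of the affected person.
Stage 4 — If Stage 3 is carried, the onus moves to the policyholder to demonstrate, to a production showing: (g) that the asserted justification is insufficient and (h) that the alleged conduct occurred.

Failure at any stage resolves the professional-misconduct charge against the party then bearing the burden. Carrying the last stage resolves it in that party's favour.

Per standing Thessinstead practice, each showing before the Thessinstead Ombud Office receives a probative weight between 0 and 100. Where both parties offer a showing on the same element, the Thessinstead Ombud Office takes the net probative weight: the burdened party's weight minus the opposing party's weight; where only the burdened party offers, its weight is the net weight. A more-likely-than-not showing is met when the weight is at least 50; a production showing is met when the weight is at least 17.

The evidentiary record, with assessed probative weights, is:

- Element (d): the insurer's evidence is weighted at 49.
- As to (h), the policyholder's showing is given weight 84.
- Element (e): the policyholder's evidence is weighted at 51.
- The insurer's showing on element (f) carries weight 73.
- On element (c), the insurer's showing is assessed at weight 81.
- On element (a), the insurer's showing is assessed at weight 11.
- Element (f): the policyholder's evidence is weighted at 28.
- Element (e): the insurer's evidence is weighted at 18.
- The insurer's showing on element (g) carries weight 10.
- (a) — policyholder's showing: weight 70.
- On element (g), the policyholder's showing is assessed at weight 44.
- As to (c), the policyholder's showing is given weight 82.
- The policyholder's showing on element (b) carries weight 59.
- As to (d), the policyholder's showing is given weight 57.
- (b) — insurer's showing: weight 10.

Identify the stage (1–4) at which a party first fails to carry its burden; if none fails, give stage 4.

stage 1

Stage 1 — burden on policyholder; standard: a more-likely-than-not showing (weight is at least 50).
    (a): 70 − 11 = 59 ≥ 50 [met]
    (b): 59 − 10 = 49 < 50 [not met]
  Stage 1 not carried; the policyholder fails its burden.
So the insurer prevails.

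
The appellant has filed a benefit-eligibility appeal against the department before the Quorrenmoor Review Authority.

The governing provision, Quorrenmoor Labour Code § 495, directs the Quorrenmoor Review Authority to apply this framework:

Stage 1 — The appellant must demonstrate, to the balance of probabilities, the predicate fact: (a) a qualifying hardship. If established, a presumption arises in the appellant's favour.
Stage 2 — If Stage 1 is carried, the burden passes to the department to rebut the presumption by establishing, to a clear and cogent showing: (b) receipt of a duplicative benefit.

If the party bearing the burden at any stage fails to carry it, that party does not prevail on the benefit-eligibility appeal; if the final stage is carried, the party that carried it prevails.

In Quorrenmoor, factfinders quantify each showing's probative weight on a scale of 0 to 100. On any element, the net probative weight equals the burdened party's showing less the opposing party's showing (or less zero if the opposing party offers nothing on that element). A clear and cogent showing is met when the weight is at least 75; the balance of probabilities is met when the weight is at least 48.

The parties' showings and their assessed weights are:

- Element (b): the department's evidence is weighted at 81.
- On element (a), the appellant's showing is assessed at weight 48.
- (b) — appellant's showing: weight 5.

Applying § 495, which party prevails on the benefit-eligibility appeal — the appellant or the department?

department

Stage 1 (appellant, the balance of probabilities, weight is at least 48): (a) 48 ≥ 48 — meets.
  Stage 1 is satisfied; the onus moves to the department.
Stage 2 (department, a clear and cogent showing, weight is at least 75): (b) net 81−5=76 ≥ 75 — meets.
  Stage 2 carried; the final stage is satisfied.
Every stage carried; the department prevails.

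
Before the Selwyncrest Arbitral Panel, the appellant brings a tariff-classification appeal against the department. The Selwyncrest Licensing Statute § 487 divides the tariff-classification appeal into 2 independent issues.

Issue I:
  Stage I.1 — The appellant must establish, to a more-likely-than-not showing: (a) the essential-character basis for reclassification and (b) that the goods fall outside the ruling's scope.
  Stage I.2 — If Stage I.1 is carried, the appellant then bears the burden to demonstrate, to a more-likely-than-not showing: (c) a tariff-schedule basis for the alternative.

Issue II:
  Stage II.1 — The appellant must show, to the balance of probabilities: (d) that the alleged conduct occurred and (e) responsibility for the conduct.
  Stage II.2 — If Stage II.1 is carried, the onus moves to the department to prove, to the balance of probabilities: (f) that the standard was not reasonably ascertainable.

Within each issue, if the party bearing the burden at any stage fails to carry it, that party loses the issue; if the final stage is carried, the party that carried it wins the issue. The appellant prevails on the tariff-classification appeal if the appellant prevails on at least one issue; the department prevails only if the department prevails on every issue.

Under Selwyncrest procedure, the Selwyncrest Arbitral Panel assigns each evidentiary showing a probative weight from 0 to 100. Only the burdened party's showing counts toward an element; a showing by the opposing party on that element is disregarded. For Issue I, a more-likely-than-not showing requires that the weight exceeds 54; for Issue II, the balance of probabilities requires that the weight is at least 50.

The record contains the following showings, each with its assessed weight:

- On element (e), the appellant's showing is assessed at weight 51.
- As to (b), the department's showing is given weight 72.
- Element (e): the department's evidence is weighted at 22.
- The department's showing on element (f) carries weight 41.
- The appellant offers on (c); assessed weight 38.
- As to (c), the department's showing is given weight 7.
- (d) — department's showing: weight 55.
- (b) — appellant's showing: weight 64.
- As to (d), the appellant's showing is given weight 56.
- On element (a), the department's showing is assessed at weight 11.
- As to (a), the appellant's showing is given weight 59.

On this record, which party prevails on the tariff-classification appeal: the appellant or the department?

— Issue I —
Stage I.1 — burden on appellant; standard: a more-likely-than-not showing (weight exceeds 54).
    (a): 59 (department's 11 disregarded) > 54 [met]
    (b): 64 (department's 72 disregarded) > 54 [met]
  Stage I.1 carried; the burden remains with the appellant.
Stage I.2 — burden on appellant; standard: a more-likely-than-not showing (weight exceeds 54).
    (c): 38 (department's 7 disregarded) ≤ 54 [not met]
  The appellant does not carry Stage I.2.
The analysis ends at Stage I.2; the department prevails on this issue.
— Issue II —
Stage II.1 (appellant, the balance of probabilities, weight is at least 50): (d) 56 (department's 55 disregarded) ≥ 50 — meets; (e) 51 (department's 22 disregarded) ≥ 50 — meets.
  Stage II.1 is satisfied; the onus moves to the department.
Stage II.2 (department, the balance of probabilities, weight is at least 50): (f) 41 < 50 — fails.
  The department does not carry Stage II.2.
So the appellant prevails on this issue.
Per-issue: Issue I → department; Issue II → appellant. The appellant must prevail on at least one issue; overall, the appellant prevails.

appellant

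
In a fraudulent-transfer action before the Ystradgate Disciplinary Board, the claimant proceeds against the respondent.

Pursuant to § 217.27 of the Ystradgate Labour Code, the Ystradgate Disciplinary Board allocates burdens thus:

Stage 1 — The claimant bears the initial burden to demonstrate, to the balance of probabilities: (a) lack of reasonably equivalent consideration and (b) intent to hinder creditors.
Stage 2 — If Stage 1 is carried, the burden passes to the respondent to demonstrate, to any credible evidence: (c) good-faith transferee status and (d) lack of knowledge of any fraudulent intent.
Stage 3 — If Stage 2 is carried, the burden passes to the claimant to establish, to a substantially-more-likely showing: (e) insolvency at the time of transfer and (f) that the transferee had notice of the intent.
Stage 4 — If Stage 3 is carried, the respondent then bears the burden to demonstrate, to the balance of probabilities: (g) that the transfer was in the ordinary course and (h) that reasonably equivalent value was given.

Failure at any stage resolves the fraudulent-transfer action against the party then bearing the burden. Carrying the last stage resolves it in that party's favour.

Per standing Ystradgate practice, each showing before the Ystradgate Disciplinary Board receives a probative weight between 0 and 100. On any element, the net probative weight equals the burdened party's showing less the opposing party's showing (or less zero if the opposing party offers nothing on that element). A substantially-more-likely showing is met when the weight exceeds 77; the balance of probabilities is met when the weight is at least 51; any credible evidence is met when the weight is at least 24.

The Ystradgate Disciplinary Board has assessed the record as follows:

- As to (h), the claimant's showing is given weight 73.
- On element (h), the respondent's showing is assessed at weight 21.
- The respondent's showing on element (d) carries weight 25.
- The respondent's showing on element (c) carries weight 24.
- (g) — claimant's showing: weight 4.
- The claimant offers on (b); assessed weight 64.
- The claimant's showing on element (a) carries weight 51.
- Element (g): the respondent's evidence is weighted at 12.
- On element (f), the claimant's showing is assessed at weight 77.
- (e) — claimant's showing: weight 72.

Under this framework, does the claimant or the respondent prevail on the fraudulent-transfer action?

respondent

At Stage 1 the claimant must meet the balance of probabilities (weight is at least 51): on (a) the weight is 51, ≥ 51, so (a) meets the standard; on (b) the weight is 64, which does reach 51, so (b) meets the standard.
  Stage 1 carried; the burden shifts to the respondent.
At Stage 2 the respondent must meet any credible evidence (weight is at least 24): on (c) the weight is 24, ≥ 24, so (c) meets the standard; on (d) the weight is 25, which does reach 24, so (d) meets the standard.
  All elements met. The burden passes to the claimant.
At Stage 3 the claimant must meet a substantially-more-likely showing (weight exceeds 77): on (e) the weight is 72, ≤ 77, so (e) does not meet the standard; on (f) the weight is 77, ≤ 77, so (f) does not meet the standard.
  Not every element is met, so the claimant fails to carry Stage 3.
So the respondent prevails.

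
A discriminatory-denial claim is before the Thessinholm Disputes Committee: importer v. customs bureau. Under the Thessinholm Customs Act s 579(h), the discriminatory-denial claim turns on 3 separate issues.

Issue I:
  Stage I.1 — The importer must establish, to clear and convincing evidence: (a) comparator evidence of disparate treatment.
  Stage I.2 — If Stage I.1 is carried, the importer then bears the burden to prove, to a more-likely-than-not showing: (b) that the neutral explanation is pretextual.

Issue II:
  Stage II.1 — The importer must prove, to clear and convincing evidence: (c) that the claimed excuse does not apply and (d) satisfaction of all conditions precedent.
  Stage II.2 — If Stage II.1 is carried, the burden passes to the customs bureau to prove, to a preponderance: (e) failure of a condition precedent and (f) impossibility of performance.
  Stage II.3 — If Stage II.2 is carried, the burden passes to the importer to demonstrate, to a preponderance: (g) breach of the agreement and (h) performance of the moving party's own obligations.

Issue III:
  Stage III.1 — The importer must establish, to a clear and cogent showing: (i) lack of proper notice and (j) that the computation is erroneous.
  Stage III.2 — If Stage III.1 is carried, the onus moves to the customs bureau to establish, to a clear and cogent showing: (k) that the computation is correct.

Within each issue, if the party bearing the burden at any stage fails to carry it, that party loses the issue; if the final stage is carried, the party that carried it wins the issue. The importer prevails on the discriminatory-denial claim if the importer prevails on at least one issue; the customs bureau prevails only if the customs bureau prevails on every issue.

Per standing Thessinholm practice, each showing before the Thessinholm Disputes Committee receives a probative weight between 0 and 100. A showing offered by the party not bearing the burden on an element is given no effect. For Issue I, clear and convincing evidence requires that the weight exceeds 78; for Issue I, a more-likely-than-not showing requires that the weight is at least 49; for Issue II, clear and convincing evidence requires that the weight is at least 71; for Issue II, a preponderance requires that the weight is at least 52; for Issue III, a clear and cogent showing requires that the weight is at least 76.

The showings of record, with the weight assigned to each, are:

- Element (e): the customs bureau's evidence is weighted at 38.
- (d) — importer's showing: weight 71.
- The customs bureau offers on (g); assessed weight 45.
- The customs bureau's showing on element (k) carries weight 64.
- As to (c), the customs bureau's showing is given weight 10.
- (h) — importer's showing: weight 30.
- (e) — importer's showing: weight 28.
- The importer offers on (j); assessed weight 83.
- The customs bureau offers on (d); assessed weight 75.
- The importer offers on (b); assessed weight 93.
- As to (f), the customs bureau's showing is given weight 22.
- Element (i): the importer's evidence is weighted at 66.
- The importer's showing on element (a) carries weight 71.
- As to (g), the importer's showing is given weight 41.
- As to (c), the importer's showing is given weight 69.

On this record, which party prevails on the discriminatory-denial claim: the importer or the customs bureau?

— Issue I —
Stage I.1 (importer, clear and convincing evidence, weight exceeds 78): (a) 71 ≤ 78 — fails.
  The importer does not carry Stage I.1.
The customs bureau prevails on this issue.
— Issue II —
At Stage II.1 the importer must meet clear and convincing evidence (weight is at least 71): on (c) the weight is 69 (the customs bureau's 10 is given no effect), which does not reach 71, so (c) does not meet the standard; on (d) the weight is 71 (the customs bureau's 75 is given no effect), ≥ 71, so (d) meets the standard.
  Stage II.1 not carried; the importer fails its burden.
The customs bureau prevails on this issue.
— Issue III —
Stage III.1 — burden on importer; standard: a clear and cogent showing (weight is at least 76).
    (i): 66 < 76 [not met]
    (j): 83 ≥ 76 [met]
  Stage III.1 not carried; the importer fails its burden.
So the customs bureau prevails on this issue.
Per-issue: Issue I → customs bureau; Issue II → customs bureau; Issue III → customs bureau. The importer must prevail on at least one issue; overall, the customs bureau prevails.

customs bureau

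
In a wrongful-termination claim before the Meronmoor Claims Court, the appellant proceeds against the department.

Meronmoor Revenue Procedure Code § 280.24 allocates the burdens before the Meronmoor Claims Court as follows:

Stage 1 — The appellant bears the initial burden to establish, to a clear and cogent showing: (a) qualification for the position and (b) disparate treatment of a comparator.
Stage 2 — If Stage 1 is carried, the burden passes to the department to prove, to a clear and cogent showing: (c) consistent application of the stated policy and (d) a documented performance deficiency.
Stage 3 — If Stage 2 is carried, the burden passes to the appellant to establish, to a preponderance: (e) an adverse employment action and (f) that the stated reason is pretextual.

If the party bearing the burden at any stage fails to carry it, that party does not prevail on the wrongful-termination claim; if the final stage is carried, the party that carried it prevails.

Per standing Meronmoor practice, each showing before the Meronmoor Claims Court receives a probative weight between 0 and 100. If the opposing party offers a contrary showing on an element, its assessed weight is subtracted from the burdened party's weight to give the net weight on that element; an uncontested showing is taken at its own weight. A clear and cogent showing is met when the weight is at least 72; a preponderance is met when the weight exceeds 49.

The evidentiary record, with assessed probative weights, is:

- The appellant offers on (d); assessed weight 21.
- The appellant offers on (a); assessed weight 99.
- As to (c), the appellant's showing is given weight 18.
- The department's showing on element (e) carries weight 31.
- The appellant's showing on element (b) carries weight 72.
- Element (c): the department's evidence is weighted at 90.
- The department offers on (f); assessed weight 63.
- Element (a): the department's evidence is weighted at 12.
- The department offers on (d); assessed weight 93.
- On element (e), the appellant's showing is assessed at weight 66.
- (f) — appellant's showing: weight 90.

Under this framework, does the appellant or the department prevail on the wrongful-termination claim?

At Stage 1 the appellant must meet a clear and cogent showing (weight is at least 72): on (a) the weight is 99 less the opposing 12 gives net 87, which does reach 72, so (a) meets the standard; on (b) the weight is 72, which does reach 72, so (b) meets the standard.
  Stage 1 carried; the burden shifts to the department.
At Stage 2 the department must meet a clear and cogent showing (weight is at least 72): on (c) the weight is 90 less the opposing 18 gives net 72, ≥ 72, so (c) meets the standard; on (d) the weight is 93 less the opposing 21 gives net 72, which does reach 72, so (d) meets the standard.
  The department carries Stage 2; the appellant now bears the burden.
At Stage 3 the appellant must meet a preponderance (weight exceeds 49): on (e) the weight is 66 less the opposing 31 gives net 35, which does not exceed 49, so (e) does not meet the standard; on (f) the weight is 90 less the opposing 63 gives net 27, ≤ 49, so (f) does not meet the standard.
  Stage 3 not carried; the appellant fails its burden.
The analysis ends at Stage 3; the department prevails.

department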